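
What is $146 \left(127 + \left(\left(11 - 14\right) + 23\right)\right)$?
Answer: $21462$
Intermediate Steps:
$146 \left(127 + \left(\left(11 - 14\right) + 23\right)\right) = 146 \left(127 + \left(-3 + 23\right)\right) = 146 \left(127 + 20\right) = 146 \cdot 147 = 21462$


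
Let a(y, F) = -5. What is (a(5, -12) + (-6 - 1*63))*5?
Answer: -370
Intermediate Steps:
(a(5, -12) + (-6 - 1*63))*5 = (-5 + (-6 - 1*63))*5 = (-5 + (-6 - 63))*5 = (-5 - 69)*5 = -74*5 = -370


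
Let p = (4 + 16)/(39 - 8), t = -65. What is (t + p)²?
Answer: 3980025/961 ≈ 4141.5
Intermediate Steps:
p = 20/31 ≈ 0.64516
(t + p)² = (-65 + 20/31)² = (-1995/31)² = 3980025/961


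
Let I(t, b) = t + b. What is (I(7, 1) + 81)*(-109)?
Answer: -9701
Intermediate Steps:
I(t, b) = b + t
(I(7, 1) + 81)*(-109) = ((1 + 7) + 81)*(-109) = (8 + 81)*(-109) = 89*(-109) = -9701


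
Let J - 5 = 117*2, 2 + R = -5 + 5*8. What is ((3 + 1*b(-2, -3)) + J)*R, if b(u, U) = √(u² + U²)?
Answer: 7986 + 33*√13 ≈ 8105.0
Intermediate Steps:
b(u, U) = √(U² + u²)
R = 33 (R = -2 + (-5 + 5*8) = -2 + (-5 + 40) = -2 + 35 = 33)
J = 239 (J = 5 + 117*2 = 5 + 234 = 239)
((3 + 1*b(-2, -3)) + J)*R = ((3 + 1*√((-3)² + (-2)²)) + 239)*33 = ((3 + 1*√(9 + 4)) + 239)*33 = ((3 + 1*√13) + 239)*33 = ((3 + √13) + 239)*33 = (242 + √13)*33 = 7986 + 33*√13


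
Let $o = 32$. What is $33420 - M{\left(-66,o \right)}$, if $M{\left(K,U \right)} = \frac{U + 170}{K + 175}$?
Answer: $\frac{3642578}{109} \approx 33418.0$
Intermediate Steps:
$M{\left(K,U \right)} = \frac{170 + U}{175 + K}$
$33420 - M{\left(-66,o \right)} = 33420 - \frac{170 + 32}{175 - 66} = 33420 - \frac{1}{109} \cdot 202 = 33420 - \frac{202}{109} = \frac{3642578}{109}$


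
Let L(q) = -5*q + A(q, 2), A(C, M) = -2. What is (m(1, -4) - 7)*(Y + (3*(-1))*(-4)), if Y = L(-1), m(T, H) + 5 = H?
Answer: -240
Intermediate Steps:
m(T, H) = -5 + H
L(q) = -2 - 5*q (L(q) = -5*q - 2 = -2 - 5*q)
Y = 3 (Y = -2 - 5*(-1) = -2 + 5 = 3)
(m(1, -4) - 7)*(Y + (3*(-1))*(-4)) = ((-5 - 4) - 7)*(3 + (3*(-1))*(-4)) = (-9 - 7)*(3 - 3*(-4)) = -16*(3 + 12) = -16*15 = -240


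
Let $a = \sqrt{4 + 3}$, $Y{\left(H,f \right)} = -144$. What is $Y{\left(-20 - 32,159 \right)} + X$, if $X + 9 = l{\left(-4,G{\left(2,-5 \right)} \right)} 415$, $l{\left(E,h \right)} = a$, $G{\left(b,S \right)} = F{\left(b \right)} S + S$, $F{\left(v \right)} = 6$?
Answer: $-153 + 415 \sqrt{7} \approx 944.99$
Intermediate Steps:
$G{\left(b,S \right)} = 7 S$ ($G{\left(b,S \right)} = 6 S + S = 7 S$)
$a = \sqrt{7} \approx 2.6458$
$l{\left(E,h \right)} = \sqrt{7}$
$X = -9 + 415 \sqrt{7}$ ($X = -9 + \sqrt{7} \cdot 415 = -9 + 415 \sqrt{7} \approx 1089.0$)
$Y{\left(-20 - 32,159 \right)} + X = -144 - \left(9 - 415 \sqrt{7}\right) = -153 + 415 \sqrt{7}$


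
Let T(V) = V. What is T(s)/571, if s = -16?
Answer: -16/571 ≈ -0.028021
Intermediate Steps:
T(s)/571 = -16/571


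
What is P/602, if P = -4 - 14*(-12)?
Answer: 82/301 ≈ 0.27243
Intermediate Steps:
P = 164 (P = -4 + 168 = 164)
P/602 = 164/602 = 164*(1/602) = 82/301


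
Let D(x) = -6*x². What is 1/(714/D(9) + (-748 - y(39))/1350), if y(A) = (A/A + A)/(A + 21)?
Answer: -675/1366 ≈ -0.49414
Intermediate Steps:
y(A) = (1 + A)/(21 + A)
1/(714/D(9) + (-748 - y(39))/1350) = 1/(714/((-6*9²)) + (-748 - (1 + 39)/(21 + 39))/1350) = 1/(714/((-6*81)) + (-748 - 40/60)*(1/1350)) = 1/(714/(-486) + (-748 - 40/60)*(1/1350)) = 1/(714*(-1/486) + (-748 - 1*⅔)*(1/1350)) = 1/(-119/81 + (-748 - ⅔)*(1/1350)) = 1/(-119/81 - 2246/3*1/1350) = 1/(-119/81 - 1123/2025) = 1/(-1366/675) = -675/1366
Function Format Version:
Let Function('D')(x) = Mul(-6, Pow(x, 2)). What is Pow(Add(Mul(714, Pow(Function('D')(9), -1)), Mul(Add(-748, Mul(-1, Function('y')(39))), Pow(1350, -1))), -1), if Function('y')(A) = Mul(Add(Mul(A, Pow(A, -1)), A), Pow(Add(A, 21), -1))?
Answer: Rational(-675, 1366) ≈ -0.49414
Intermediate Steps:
Function('y')(A) = Mul(Pow(Add(21, A), -1), Add(1, A)) (Function('y')(A) = Mul(Add(1, A), Pow(Add(21, A), -1)) = Mul(Pow(Add(21, A), -1), Add(1, A)))
Pow(Add(Mul(714, Pow(Function('D')(9), -1)), Mul(Add(-748, Mul(-1, Function('y')(39))), Pow(1350, -1))), -1) = Pow(Add(Mul(714, Pow(Mul(-6, Pow(9, 2)), -1)), Mul(Add(-748, Mul(-1, Mul(Pow(Add(21, 39), -1), Add(1, 39)))), Pow(1350, -1))), -1) = Pow(Add(Mul(714, Pow(Mul(-6, 81), -1)), Mul(Add(-748, Mul(-1, Mul(Pow(60, -1), 40))), Rational(1, 1350))), -1) = Pow(Add(Mul(714, Pow(-486, -1)), Mul(Add(-748, Mul(-1, Mul(Rational(1, 60), 40))), Rational(1, 1350))), -1) = Pow(Add(Mul(714, Rational(-1, 486)), Mul(Add(-748, Mul(-1, Rational(2, 3))), Rational(1, 1350))), -1) = Pow(Add(Rational(-119, 81), Mul(Add(-748, Rational(-2, 3)), Rational(1, 1350))), -1) = Pow(Add(Rational(-119, 81), Mul(Rational(-2246, 3), Rational(1, 1350))), -1) = Pow(Add(Rational(-119, 81), Rational(-1123, 2025)), -1) = Pow(Rational(-1366, 675), -1) = Rational(-675, 1366)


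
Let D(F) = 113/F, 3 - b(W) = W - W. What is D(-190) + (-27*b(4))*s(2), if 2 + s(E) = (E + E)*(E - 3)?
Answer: 92227/190 ≈ 485.41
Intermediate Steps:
b(W) = 3 (b(W) = 3 - (W - W) = 3 - 1*0 = 3 + 0 = 3)
s(E) = -2 + 2*E*(-3 + E) (s(E) = -2 + (E + E)*(E - 3) = -2 + (2*E)*(-3 + E) = -2 + 2*E*(-3 + E))
D(-190) + (-27*b(4))*s(2) = 113/(-190) + (-27*3)*(-2 - 6*2 + 2*2²) = 113*(-1/190) - 81*(-2 - 12 + 2*4) = -113/190 - 81*(-2 - 12 + 8) = -113/190 - 81*(-6) = -113/190 + 486 = 92227/190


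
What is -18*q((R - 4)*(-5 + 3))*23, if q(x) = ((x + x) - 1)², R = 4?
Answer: -414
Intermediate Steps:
q(x) = (-1 + 2*x)² (q(x) = (2*x - 1)² = (-1 + 2*x)²)
-18*q((R - 4)*(-5 + 3))*23 = -18*(-1 + 2*((4 - 4)*(-5 + 3)))²*23 = -18*(-1 + 2*(0*(-2)))²*23 = -18*(-1 + 2*0)²*23 = -18*(-1 + 0)²*23 = -18*(-1)²*23 = -18*1*23 = -18*23 = -414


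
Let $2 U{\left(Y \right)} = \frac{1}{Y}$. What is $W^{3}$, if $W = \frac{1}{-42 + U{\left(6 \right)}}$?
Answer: $- \frac{1728}{127263527} \approx -1.3578 \cdot 10^{-5}$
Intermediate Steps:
$U{\left(Y \right)} = \frac{1}{2 Y}$
$W = - \frac{12}{503}$ ($W = \frac{1}{-42 + \frac{1}{2 \cdot 6}} = \frac{1}{-42 + \frac{1}{2} \cdot \frac{1}{6}} = \frac{1}{-42 + \frac{1}{12}} = \frac{1}{- \frac{503}{12}} = - \frac{12}{503} \approx -0.023857$)
$W^{3} = \left(- \frac{12}{503}\right)^{3} = - \frac{1728}{127263527}$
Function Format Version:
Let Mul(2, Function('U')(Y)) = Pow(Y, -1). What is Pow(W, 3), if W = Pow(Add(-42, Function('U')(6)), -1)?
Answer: Rational(-1728, 127263527) ≈ -1.3578e-5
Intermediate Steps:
Function('U')(Y) = Mul(Rational(1, 2), Pow(Y, -1))
W = Rational(-12, 503) (W = Pow(Add(-42, Mul(Rational(1, 2), Pow(6, -1))), -1) = Pow(Add(-42, Mul(Rational(1, 2), Rational(1, 6))), -1) = Pow(Add(-42, Rational(1, 12)), -1) = Pow(Rational(-503, 12), -1) = Rational(-12, 503) ≈ -0.023857)
Pow(W, 3) = Pow(Rational(-12, 503), 3) = Rational(-1728, 127263527)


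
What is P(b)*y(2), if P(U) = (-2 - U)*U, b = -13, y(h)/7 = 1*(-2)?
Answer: 2002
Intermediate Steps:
y(h) = -14 (y(h) = 7*(1*(-2)) = 7*(-2) = -14)
P(U) = U*(-2 - U)
P(b)*y(2) = -1*(-13)*(2 - 13)*(-14) = -1*(-13)*(-11)*(-14) = -143*(-14) = 2002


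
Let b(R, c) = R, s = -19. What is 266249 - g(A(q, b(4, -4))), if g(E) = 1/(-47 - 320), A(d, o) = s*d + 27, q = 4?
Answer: 97713384/367 ≈ 2.6625e+5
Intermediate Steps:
A(d, o) = 27 - 19*d (A(d, o) = -19*d + 27 = 27 - 19*d)
g(E) = -1/367 (g(E) = 1/(-367) = -1/367)
266249 - g(A(q, b(4, -4))) = 266249 - 1*(-1/367) = 266249 + 1/367 = 97713384/367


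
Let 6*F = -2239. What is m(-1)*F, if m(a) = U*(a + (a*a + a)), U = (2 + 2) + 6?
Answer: 11195/3 ≈ 3731.7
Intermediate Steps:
U = 10 (U = 4 + 6 = 10)
F = -2239/6 (F = (⅙)*(-2239) = -2239/6 ≈ -373.17)
m(a) = 10*a² + 20*a (m(a) = 10*(a + (a*a + a)) = 10*(a + (a² + a)) = 10*(a + (a + a²)) = 10*(a² + 2*a) = 10*a² + 20*a)
m(-1)*F = (10*(-1)*(2 - 1))*(-2239/6) = (10*(-1)*1)*(-2239/6) = -10*(-2239/6) = 11195/3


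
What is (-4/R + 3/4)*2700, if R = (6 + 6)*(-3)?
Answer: 2325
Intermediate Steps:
R = -36 (R = 12*(-3) = -36)
(-4/R + 3/4)*2700 = (-4/(-36) + 3/4)*2700 = (-4*(-1/36) + 3*(1/4))*2700 = (1/9 + 3/4)*2700 = (31/36)*2700 = 2325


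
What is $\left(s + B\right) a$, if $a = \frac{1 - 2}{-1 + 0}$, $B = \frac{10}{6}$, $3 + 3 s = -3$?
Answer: $- \frac{1}{3} \approx -0.33333$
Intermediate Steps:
$s = -2$ ($s = -1 + \frac{1}{3} \left(-3\right) = -1 - 1 = -2$)
$B = \frac{5}{3}$ ($B = 10 \cdot \frac{1}{6} = \frac{5}{3} \approx 1.6667$)
$a = 1$ ($a = - \frac{1}{-1} = \left(-1\right) \left(-1\right) = 1$)
$\left(s + B\right) a = \left(-2 + \frac{5}{3}\right) 1 = \left(- \frac{1}{3}\right) 1 = - \frac{1}{3}$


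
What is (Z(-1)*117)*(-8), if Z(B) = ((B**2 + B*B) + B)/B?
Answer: 936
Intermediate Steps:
Z(B) = (B + 2*B**2)/B (Z(B) = ((B**2 + B**2) + B)/B = (2*B**2 + B)/B = (B + 2*B**2)/B)
(Z(-1)*117)*(-8) = ((1 + 2*(-1))*117)*(-8) = ((1 - 2)*117)*(-8) = -1*117*(-8) = -117*(-8) = 936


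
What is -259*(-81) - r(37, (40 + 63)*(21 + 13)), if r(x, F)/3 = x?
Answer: 20868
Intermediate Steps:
r(x, F) = 3*x
-259*(-81) - r(37, (40 + 63)*(21 + 13)) = -259*(-81) - 3*37 = 20979 - 1*111 = 20979 - 111 = 20868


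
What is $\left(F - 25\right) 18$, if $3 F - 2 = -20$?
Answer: $-558$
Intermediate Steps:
$F = -6$ ($F = \frac{2}{3} + \frac{1}{3} \left(-20\right) = \frac{2}{3} - \frac{20}{3} = -6$)
$\left(F - 25\right) 18 = \left(-6 - 25\right) 18 = \left(-31\right) 18 = -558$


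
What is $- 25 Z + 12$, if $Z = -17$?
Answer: $437$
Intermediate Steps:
$- 25 Z + 12 = \left(-25\right) \left(-17\right) + 12 = 425 + 12 = 437$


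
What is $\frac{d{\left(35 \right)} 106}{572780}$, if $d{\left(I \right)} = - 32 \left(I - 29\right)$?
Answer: $- \frac{5088}{143195} \approx -0.035532$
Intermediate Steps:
$d{\left(I \right)} = 928 - 32 I$ ($d{\left(I \right)} = - 32 \left(-29 + I\right) = 928 - 32 I$)
$\frac{d{\left(35 \right)} 106}{572780} = \frac{\left(928 - 1120\right) 106}{572780} = \left(928 - 1120\right) 106 \cdot \frac{1}{572780} = \left(-192\right) 106 \cdot \frac{1}{572780} = \left(-20352\right) \frac{1}{572780} = - \frac{5088}{143195}$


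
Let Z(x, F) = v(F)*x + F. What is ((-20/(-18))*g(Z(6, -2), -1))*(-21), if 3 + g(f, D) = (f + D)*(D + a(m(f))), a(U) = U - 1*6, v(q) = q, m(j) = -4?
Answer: -3780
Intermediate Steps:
a(U) = -6 + U (a(U) = U - 6 = -6 + U)
Z(x, F) = F + F*x (Z(x, F) = F*x + F = F + F*x)
g(f, D) = -3 + (-10 + D)*(D + f) (g(f, D) = -3 + (f + D)*(D + (-6 - 4)) = -3 + (D + f)*(D - 10) = -3 + (D + f)*(-10 + D) = -3 + (-10 + D)*(D + f))
((-20/(-18))*g(Z(6, -2), -1))*(-21) = ((-20/(-18))*(-3 + (-1)² - 10*(-1) - (-20)*(1 + 6) - (-2)*(1 + 6)))*(-21) = ((-20*(-1/18))*(-3 + 1 + 10 - (-20)*7 - (-2)*7))*(-21) = (10*(-3 + 1 + 10 - 10*(-14) - 1*(-14))/9)*(-21) = (10*(-3 + 1 + 10 + 140 + 14)/9)*(-21) = ((10/9)*162)*(-21) = 180*(-21) = -3780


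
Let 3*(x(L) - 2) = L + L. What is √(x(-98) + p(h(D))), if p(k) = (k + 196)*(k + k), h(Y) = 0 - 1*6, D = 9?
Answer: I*√21090/3 ≈ 48.408*I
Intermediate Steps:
h(Y) = -6 (h(Y) = 0 - 6 = -6)
x(L) = 2 + 2*L/3 (x(L) = 2 + (L + L)/3 = 2 + (2*L)/3 = 2 + 2*L/3)
p(k) = 2*k*(196 + k) (p(k) = (196 + k)*(2*k) = 2*k*(196 + k))
√(x(-98) + p(h(D))) = √((2 + (⅔)*(-98)) + 2*(-6)*(196 - 6)) = √((2 - 196/3) + 2*(-6)*190) = √(-190/3 - 2280) = √(-7030/3) = I*√21090/3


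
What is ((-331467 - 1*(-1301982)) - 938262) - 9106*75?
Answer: -650697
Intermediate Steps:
((-331467 - 1*(-1301982)) - 938262) - 9106*75 = ((-331467 + 1301982) - 938262) - 682950 = (970515 - 938262) - 682950 = 32253 - 682950 = -650697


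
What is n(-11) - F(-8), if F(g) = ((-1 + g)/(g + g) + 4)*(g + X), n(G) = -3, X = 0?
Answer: 67/2 ≈ 33.500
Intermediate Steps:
F(g) = g*(4 + (-1 + g)/(2*g)) (F(g) = ((-1 + g)/(g + g) + 4)*(g + 0) = ((-1 + g)/((2*g)) + 4)*g = ((-1 + g)*(1/(2*g)) + 4)*g = ((-1 + g)/(2*g) + 4)*g = (4 + (-1 + g)/(2*g))*g = g*(4 + (-1 + g)/(2*g)))
n(-11) - F(-8) = -3 - (-1/2 + (9/2)*(-8)) = -3 - (-1/2 - 36) = -3 - 1*(-73/2) = -3 + 73/2 = 67/2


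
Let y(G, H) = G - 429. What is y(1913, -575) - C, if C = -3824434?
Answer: 3825918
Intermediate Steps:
y(G, H) = -429 + G
y(1913, -575) - C = (-429 + 1913) - 1*(-3824434) = 1484 + 3824434 = 3825918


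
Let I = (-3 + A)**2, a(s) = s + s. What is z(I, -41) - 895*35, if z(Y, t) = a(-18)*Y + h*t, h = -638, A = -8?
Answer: -9523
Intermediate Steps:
a(s) = 2*s
I = 121 (I = (-3 - 8)**2 = (-11)**2 = 121)
z(Y, t) = -638*t - 36*Y (z(Y, t) = (2*(-18))*Y - 638*t = -36*Y - 638*t = -638*t - 36*Y)
z(I, -41) - 895*35 = (-638*(-41) - 36*121) - 895*35 = (26158 - 4356) - 1*31325 = 21802 - 31325 = -9523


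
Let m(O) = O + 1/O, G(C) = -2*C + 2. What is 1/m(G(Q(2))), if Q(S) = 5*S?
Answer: -18/325 ≈ -0.055385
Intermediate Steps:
G(C) = 2 - 2*C
1/m(G(Q(2))) = 1/((2 - 10*2) + 1/(2 - 10*2)) = 1/((2 - 2*10) + 1/(2 - 2*10)) = 1/((2 - 20) + 1/(2 - 20)) = 1/(-18 + 1/(-18)) = 1/(-18 - 1/18) = 1/(-325/18) = -18/325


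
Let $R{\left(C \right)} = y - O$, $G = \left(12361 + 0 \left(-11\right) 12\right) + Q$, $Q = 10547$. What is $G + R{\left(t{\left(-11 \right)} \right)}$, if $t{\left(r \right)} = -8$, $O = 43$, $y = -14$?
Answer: $22851$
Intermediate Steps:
$G = 22908$ ($G = \left(12361 + 0 \left(-11\right) 12\right) + 10547 = \left(12361 + 0 \cdot 12\right) + 10547 = \left(12361 + 0\right) + 10547 = 12361 + 10547 = 22908$)
$R{\left(C \right)} = -57$ ($R{\left(C \right)} = -14 - 43 = -57$)
$G + R{\left(t{\left(-11 \right)} \right)} = 22908 - 57 = 22851$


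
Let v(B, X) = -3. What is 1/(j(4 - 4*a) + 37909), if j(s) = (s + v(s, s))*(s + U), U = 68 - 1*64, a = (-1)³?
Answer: 1/37969 ≈ 2.6337e-5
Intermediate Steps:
a = -1
U = 4 (U = 68 - 64 = 4)
j(s) = (-3 + s)*(4 + s) (j(s) = (s - 3)*(s + 4) = (-3 + s)*(4 + s))
1/(j(4 - 4*a) + 37909) = 1/((-12 + (4 - 4*(-1)) + (4 - 4*(-1))²) + 37909) = 1/((-12 + (4 + 4) + (4 + 4)²) + 37909) = 1/((-12 + 8 + 8²) + 37909) = 1/((-12 + 8 + 64) + 37909) = 1/(60 + 37909) = 1/37969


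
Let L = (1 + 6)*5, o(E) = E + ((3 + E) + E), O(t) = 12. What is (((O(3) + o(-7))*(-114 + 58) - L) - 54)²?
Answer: 61009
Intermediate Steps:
o(E) = 3 + 3*E (o(E) = E + (3 + 2*E) = 3 + 3*E)
L = 35 (L = 7*5 = 35)
(((O(3) + o(-7))*(-114 + 58) - L) - 54)² = (((12 + (3 + 3*(-7)))*(-114 + 58) - 1*35) - 54)² = (((12 + (3 - 21))*(-56) - 35) - 54)² = (((12 - 18)*(-56) - 35) - 54)² = ((-6*(-56) - 35) - 54)² = ((336 - 35) - 54)² = (301 - 54)² = 247² = 61009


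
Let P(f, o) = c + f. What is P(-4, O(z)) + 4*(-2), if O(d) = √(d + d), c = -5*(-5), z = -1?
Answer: 13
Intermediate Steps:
c = 25
O(d) = √2*√d (O(d) = √(2*d) = √2*√d)
P(f, o) = 25 + f
P(-4, O(z)) + 4*(-2) = (25 - 4) + 4*(-2) = 21 - 8 = 13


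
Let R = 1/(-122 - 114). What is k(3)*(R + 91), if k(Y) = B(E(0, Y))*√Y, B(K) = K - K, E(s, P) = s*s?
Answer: 0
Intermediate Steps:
E(s, P) = s²
B(K) = 0
k(Y) = 0 (k(Y) = 0*√Y = 0)
R = -1/236 (R = 1/(-236) = -1/236 ≈ -0.0042373)
k(3)*(R + 91) = 0*(-1/236 + 91) = 0*(21475/236) = 0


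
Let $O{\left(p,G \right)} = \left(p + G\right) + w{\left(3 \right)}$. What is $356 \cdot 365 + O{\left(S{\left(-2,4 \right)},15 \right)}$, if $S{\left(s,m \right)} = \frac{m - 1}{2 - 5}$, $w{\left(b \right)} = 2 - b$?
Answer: $129953$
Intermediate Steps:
$S{\left(s,m \right)} = \frac{1}{3} - \frac{m}{3}$ ($S{\left(s,m \right)} = \frac{-1 + m}{-3} = \left(-1 + m\right) \left(- \frac{1}{3}\right) = \frac{1}{3} - \frac{m}{3}$)
$O{\left(p,G \right)} = -1 + G + p$ ($O{\left(p,G \right)} = \left(p + G\right) + \left(2 - 3\right) = \left(G + p\right) + \left(2 - 3\right) = \left(G + p\right) - 1 = -1 + G + p$)
$356 \cdot 365 + O{\left(S{\left(-2,4 \right)},15 \right)} = 356 \cdot 365 + \left(-1 + 15 + \left(\frac{1}{3} - \frac{4}{3}\right)\right) = 129940 + \left(-1 + 15 + \left(\frac{1}{3} - \frac{4}{3}\right)\right) = 129940 - -13 = 129940 + 13 = 129953$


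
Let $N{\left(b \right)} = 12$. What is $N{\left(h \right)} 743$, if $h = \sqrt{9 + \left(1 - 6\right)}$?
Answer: $8916$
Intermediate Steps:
$h = 2$ ($h = \sqrt{9 + \left(1 - 6\right)} = \sqrt{9 - 5} = \sqrt{4} = 2$)
$N{\left(h \right)} 743 = 12 \cdot 743 = 8916$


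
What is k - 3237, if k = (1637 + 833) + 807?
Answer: 40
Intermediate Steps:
k = 3277 (k = 2470 + 807 = 3277)
k - 3237 = 3277 - 3237 = 40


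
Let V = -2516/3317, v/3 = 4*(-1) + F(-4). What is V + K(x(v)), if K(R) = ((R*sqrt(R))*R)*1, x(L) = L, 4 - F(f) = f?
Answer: -2516/3317 + 288*sqrt(3) ≈ 498.07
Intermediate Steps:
F(f) = 4 - f
v = 12 (v = 3*(4*(-1) + (4 - 1*(-4))) = 3*(-4 + (4 + 4)) = 3*(-4 + 8) = 3*4 = 12)
K(R) = R**(5/2) (K(R) = (R**(3/2)*R)*1 = R**(5/2)*1 = R**(5/2))
V = -2516/3317 (V = -2516*1/3317 = -2516/3317 ≈ -0.75852)
V + K(x(v)) = -2516/3317 + 12**(5/2) = -2516/3317 + 288*sqrt(3)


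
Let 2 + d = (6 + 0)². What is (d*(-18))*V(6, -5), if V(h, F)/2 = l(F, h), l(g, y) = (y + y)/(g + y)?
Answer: -14688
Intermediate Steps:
l(g, y) = 2*y/(g + y) (l(g, y) = (2*y)/(g + y) = 2*y/(g + y))
V(h, F) = 4*h/(F + h) (V(h, F) = 2*(2*h/(F + h)) = 4*h/(F + h))
d = 34 (d = -2 + (6 + 0)² = -2 + 6² = -2 + 36 = 34)
(d*(-18))*V(6, -5) = (34*(-18))*(4*6/(-5 + 6)) = -2448*6/1 = -2448*6 = -612*24 = -14688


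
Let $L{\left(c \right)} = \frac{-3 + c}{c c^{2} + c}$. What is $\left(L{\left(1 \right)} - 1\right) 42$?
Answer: $-84$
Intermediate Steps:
$L{\left(c \right)} = \frac{-3 + c}{c + c^{3}}$ ($L{\left(c \right)} = \frac{-3 + c}{c^{3} + c} = \frac{-3 + c}{c + c^{3}}$)
$\left(L{\left(1 \right)} - 1\right) 42 = \left(\frac{-3 + 1}{1 + 1^{3}} - 1\right) 42 = \left(\frac{1}{1 + 1} \left(-2\right) - 1\right) 42 = \left(\frac{1}{2} \left(-2\right) - 1\right) 42 = \left(-1 - 1\right) 42 = \left(-2\right) 42 = -84$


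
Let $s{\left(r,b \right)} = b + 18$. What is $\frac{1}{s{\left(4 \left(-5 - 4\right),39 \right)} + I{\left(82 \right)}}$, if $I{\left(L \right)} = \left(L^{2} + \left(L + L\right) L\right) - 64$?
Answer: $\frac{1}{20165} \approx 4.9591 \cdot 10^{-5}$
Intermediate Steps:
$s{\left(r,b \right)} = 18 + b$
$I{\left(L \right)} = -64 + 3 L^{2}$ ($I{\left(L \right)} = \left(L^{2} + 2 L L\right) - 64 = \left(L^{2} + 2 L^{2}\right) - 64 = 3 L^{2} - 64 = -64 + 3 L^{2}$)
$\frac{1}{s{\left(4 \left(-5 - 4\right),39 \right)} + I{\left(82 \right)}} = \frac{1}{\left(18 + 39\right) - \left(64 - 3 \cdot 82^{2}\right)} = \frac{1}{57 + \left(-64 + 3 \cdot 6724\right)} = \frac{1}{57 + \left(-64 + 20172\right)} = \frac{1}{57 + 20108} = \frac{1}{20165}$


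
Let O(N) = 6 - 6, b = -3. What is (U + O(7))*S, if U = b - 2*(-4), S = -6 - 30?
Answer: -180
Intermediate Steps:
O(N) = 0
S = -36
U = 5 (U = -3 - 2*(-4) = -3 + 8 = 5)
(U + O(7))*S = (5 + 0)*(-36) = 5*(-36) = -180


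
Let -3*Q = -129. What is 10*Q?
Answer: 430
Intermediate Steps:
Q = 43 (Q = -⅓*(-129) = 43)
10*Q = 10*43 = 430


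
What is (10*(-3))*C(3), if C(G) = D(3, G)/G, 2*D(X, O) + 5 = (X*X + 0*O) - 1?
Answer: -15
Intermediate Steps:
D(X, O) = -3 + X²/2 (D(X, O) = -5/2 + ((X*X + 0*O) - 1)/2 = -5/2 + ((X² + 0) - 1)/2 = -5/2 + (X² - 1)/2 = -5/2 + (-1 + X²)/2 = -5/2 + (-½ + X²/2) = -3 + X²/2)
C(G) = 3/(2*G) (C(G) = (-3 + (½)*3²)/G = (-3 + (½)*9)/G = (-3 + 9/2)/G = 3/(2*G))
(10*(-3))*C(3) = (10*(-3))*((3/2)/3) = -45/3 = -30*½ = -15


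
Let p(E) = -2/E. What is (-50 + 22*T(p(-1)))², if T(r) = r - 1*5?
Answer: 13456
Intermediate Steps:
T(r) = -5 + r (T(r) = r - 5 = -5 + r)
(-50 + 22*T(p(-1)))² = (-50 + 22*(-5 - 2/(-1)))² = (-50 + 22*(-5 - 2*(-1)))² = (-50 + 22*(-5 + 2))² = (-50 + 22*(-3))² = (-50 - 66)² = (-116)² = 13456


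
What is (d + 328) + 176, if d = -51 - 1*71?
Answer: 382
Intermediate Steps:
d = -122 (d = -51 - 71 = -122)
(d + 328) + 176 = (-122 + 328) + 176 = 206 + 176 = 382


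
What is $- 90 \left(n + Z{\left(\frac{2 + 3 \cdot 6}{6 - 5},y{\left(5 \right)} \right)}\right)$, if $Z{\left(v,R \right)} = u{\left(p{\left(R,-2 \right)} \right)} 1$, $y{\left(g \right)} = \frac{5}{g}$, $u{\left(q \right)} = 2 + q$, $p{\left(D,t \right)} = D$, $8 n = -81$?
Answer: $\frac{2565}{4} \approx 641.25$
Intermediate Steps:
$n = - \frac{81}{8}$ ($n = \frac{1}{8} \left(-81\right) = - \frac{81}{8} \approx -10.125$)
$Z{\left(v,R \right)} = 2 + R$ ($Z{\left(v,R \right)} = \left(2 + R\right) 1 = 2 + R$)
$- 90 \left(n + Z{\left(\frac{2 + 3 \cdot 6}{6 - 5},y{\left(5 \right)} \right)}\right) = - 90 \left(- \frac{81}{8} + \left(2 + \frac{5}{5}\right)\right) = - 90 \left(- \frac{81}{8} + \left(2 + 5 \cdot \frac{1}{5}\right)\right) = - 90 \left(- \frac{81}{8} + \left(2 + 1\right)\right) = - 90 \left(- \frac{81}{8} + 3\right) = \left(-90\right) \left(- \frac{57}{8}\right) = \frac{2565}{4}$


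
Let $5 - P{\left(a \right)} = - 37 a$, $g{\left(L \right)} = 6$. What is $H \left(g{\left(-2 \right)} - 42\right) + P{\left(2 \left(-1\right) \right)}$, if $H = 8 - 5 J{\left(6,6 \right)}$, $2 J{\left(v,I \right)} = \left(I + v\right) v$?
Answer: $6123$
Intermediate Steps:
$J{\left(v,I \right)} = \frac{v \left(I + v\right)}{2}$ ($J{\left(v,I \right)} = \frac{\left(I + v\right) v}{2} = \frac{v \left(I + v\right)}{2}$)
$P{\left(a \right)} = 5 + 37 a$ ($P{\left(a \right)} = 5 - - 37 a = 5 + 37 a$)
$H = -172$ ($H = 8 - 5 \cdot \frac{1}{2} \cdot 6 \left(6 + 6\right) = 8 - 5 \cdot \frac{1}{2} \cdot 6 \cdot 12 = 8 - 180 = -172$)
$H \left(g{\left(-2 \right)} - 42\right) + P{\left(2 \left(-1\right) \right)} = - 172 \left(6 - 42\right) + \left(5 + 37 \cdot 2 \left(-1\right)\right) = - 172 \left(6 - 42\right) + \left(5 + 37 \left(-2\right)\right) = \left(-172\right) \left(-36\right) + \left(5 - 74\right) = 6192 - 69 = 6123$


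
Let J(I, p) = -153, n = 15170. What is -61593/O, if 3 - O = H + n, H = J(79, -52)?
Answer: 61593/15014 ≈ 4.1024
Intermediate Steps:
H = -153
O = -15014 (O = 3 - (-153 + 15170) = 3 - 1*15017 = 3 - 15017 = -15014)
-61593/O = -61593/(-15014) = -61593*(-1/15014) = 61593/15014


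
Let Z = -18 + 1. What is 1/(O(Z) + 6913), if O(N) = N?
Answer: 1/6896 ≈ 0.00014501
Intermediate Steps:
Z = -17
1/(O(Z) + 6913) = 1/(-17 + 6913) = 1/6896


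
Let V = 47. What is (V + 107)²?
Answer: 23716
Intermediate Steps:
(V + 107)² = (47 + 107)² = 154² = 23716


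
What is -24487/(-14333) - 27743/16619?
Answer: 9309034/238200127 ≈ 0.039081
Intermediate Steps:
-24487/(-14333) - 27743/16619 = -24487*(-1/14333) - 27743*1/16619 = 24487/14333 - 27743/16619 = 9309034/238200127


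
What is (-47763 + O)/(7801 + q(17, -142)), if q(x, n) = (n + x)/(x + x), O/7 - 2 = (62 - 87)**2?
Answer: -1474716/265109 ≈ -5.5627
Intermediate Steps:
O = 4389 (O = 14 + 7*(62 - 87)**2 = 14 + 7*(-25)**2 = 14 + 7*625 = 14 + 4375 = 4389)
q(x, n) = (n + x)/(2*x) (q(x, n) = (n + x)/((2*x)) = (n + x)*(1/(2*x)) = (n + x)/(2*x))
(-47763 + O)/(7801 + q(17, -142)) = (-47763 + 4389)/(7801 + (1/2)*(-142 + 17)/17) = -43374/(7801 + (1/2)*(1/17)*(-125)) = -43374/(7801 - 125/34) = -43374/265109/34 = -43374*34/265109 = -1474716/265109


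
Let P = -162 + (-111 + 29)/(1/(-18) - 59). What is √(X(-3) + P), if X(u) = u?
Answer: I*√184875897/1063 ≈ 12.791*I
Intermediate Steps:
P = -170730/1063 (P = -162 - 82/(-1/18 - 59) = -162 - 82/(-1063/18) = -162 - 82*(-18/1063) = -162 + 1476/1063 = -170730/1063 ≈ -160.61)
√(X(-3) + P) = √(-3 - 170730/1063) = √(-173919/1063) = I*√184875897/1063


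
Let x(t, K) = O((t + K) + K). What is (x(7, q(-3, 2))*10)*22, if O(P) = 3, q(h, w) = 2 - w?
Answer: 660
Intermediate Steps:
x(t, K) = 3
(x(7, q(-3, 2))*10)*22 = (3*10)*22 = 30*22 = 660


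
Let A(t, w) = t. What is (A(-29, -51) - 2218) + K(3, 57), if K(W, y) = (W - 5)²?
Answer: -2243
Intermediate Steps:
K(W, y) = (-5 + W)²
(A(-29, -51) - 2218) + K(3, 57) = (-29 - 2218) + (-5 + 3)² = -2247 + (-2)² = -2247 + 4 = -2243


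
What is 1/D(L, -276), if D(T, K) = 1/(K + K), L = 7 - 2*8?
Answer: -552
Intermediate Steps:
L = -9 (L = 7 - 16 = -9)
D(T, K) = 1/(2*K)
1/D(L, -276) = 1/((½)/(-276)) = 1/((½)*(-1/276)) = 1/(-1/552) = -552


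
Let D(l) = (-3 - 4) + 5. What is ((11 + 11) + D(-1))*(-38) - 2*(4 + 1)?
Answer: -770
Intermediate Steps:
D(l) = -2 (D(l) = -7 + 5 = -2)
((11 + 11) + D(-1))*(-38) - 2*(4 + 1) = ((11 + 11) - 2)*(-38) - 2*(4 + 1) = (22 - 2)*(-38) - 2*5 = 20*(-38) - 10 = -760 - 10 = -770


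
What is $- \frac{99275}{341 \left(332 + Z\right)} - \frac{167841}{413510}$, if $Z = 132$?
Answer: $- \frac{3073076347}{2973963920} \approx -1.0333$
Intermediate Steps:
$- \frac{99275}{341 \left(332 + Z\right)} - \frac{167841}{413510} = - \frac{99275}{341 \left(332 + 132\right)} - \frac{167841}{413510} = - \frac{99275}{341 \cdot 464} - \frac{167841}{413510} = - \frac{99275}{158224} - \frac{167841}{413510} = \left(-99275\right) \frac{1}{158224} - \frac{167841}{413510} = - \frac{9025}{14384} - \frac{167841}{413510} = - \frac{3073076347}{2973963920}$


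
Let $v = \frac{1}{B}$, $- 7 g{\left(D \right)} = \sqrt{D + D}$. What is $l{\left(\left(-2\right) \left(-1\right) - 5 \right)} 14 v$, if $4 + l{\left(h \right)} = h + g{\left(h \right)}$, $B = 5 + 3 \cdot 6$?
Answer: $- \frac{98}{23} - \frac{2 i \sqrt{6}}{23} \approx -4.2609 - 0.213 i$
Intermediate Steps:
$g{\left(D \right)} = - \frac{\sqrt{2} \sqrt{D}}{7}$ ($g{\left(D \right)} = - \frac{\sqrt{D + D}}{7} = - \frac{\sqrt{2 D}}{7} = - \frac{\sqrt{2} \sqrt{D}}{7}$)
$B = 23$ ($B = 5 + 18 = 23$)
$l{\left(h \right)} = -4 + h - \frac{\sqrt{2} \sqrt{h}}{7}$ ($l{\left(h \right)} = -4 - \left(- h + \frac{\sqrt{2} \sqrt{h}}{7}\right) = -4 + h - \frac{\sqrt{2} \sqrt{h}}{7}$)
$v = \frac{1}{23} \approx 0.043478$
$l{\left(\left(-2\right) \left(-1\right) - 5 \right)} 14 v = \left(-4 - 3 - \frac{\sqrt{2} \sqrt{\left(-2\right) \left(-1\right) - 5}}{7}\right) 14 \cdot \frac{1}{23} = \left(-4 + \left(2 - 5\right) - \frac{\sqrt{2} \sqrt{2 - 5}}{7}\right) 14 \cdot \frac{1}{23} = \left(-4 - 3 - \frac{\sqrt{2} \sqrt{-3}}{7}\right) 14 \cdot \frac{1}{23} = \left(-4 - 3 - \frac{\sqrt{2} i \sqrt{3}}{7}\right) 14 \cdot \frac{1}{23} = \left(-4 - 3 - \frac{i \sqrt{6}}{7}\right) 14 \cdot \frac{1}{23} = \left(-7 - \frac{i \sqrt{6}}{7}\right) 14 \cdot \frac{1}{23} = \left(-98 - 2 i \sqrt{6}\right) \frac{1}{23} = - \frac{98}{23} - \frac{2 i \sqrt{6}}{23}$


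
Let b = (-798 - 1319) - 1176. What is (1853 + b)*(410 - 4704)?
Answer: 6183360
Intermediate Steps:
b = -3293 (b = -2117 - 1176 = -3293)
(1853 + b)*(410 - 4704) = (1853 - 3293)*(410 - 4704) = -1440*(-4294) = 6183360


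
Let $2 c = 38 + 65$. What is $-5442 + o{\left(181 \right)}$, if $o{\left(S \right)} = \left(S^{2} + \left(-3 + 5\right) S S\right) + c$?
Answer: $\frac{185785}{2} \approx 92893.0$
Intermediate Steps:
$c = \frac{103}{2}$ ($c = \frac{38 + 65}{2} = \frac{1}{2} \cdot 103 = \frac{103}{2} \approx 51.5$)
$o{\left(S \right)} = \frac{103}{2} + 3 S^{2}$ ($o{\left(S \right)} = \left(S^{2} + \left(-3 + 5\right) S S\right) + \frac{103}{2} = \left(S^{2} + 2 S S\right) + \frac{103}{2} = \left(S^{2} + 2 S^{2}\right) + \frac{103}{2} = 3 S^{2} + \frac{103}{2} = \frac{103}{2} + 3 S^{2}$)
$-5442 + o{\left(181 \right)} = -5442 + \left(\frac{103}{2} + 3 \cdot 181^{2}\right) = -5442 + \left(\frac{103}{2} + 3 \cdot 32761\right) = -5442 + \left(\frac{103}{2} + 98283\right) = -5442 + \frac{196669}{2} = \frac{185785}{2}$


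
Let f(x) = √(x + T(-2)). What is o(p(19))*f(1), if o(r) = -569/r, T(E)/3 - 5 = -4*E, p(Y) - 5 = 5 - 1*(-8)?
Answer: -569*√10/9 ≈ -199.93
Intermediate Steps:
p(Y) = 18 (p(Y) = 5 + (5 - 1*(-8)) = 5 + (5 + 8) = 5 + 13 = 18)
T(E) = 15 - 12*E (T(E) = 15 + 3*(-4*E) = 15 - 12*E)
f(x) = √(39 + x) (f(x) = √(x + (15 - 12*(-2))) = √(x + (15 + 24)) = √(x + 39) = √(39 + x))
o(p(19))*f(1) = (-569/18)*√(39 + 1) = (-569*1/18)*√40 = -569*√10/9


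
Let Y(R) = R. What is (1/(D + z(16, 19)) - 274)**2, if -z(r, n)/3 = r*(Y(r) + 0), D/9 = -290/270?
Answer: 408634170025/5442889 ≈ 75077.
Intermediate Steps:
D = -29/3 (D = 9*(-290/270) = 9*(-290*1/270) = 9*(-29/27) = -29/3 ≈ -9.6667)
z(r, n) = -3*r**2 (z(r, n) = -3*r*(r + 0) = -3*r*r = -3*r**2)
(1/(D + z(16, 19)) - 274)**2 = (1/(-29/3 - 3*16**2) - 274)**2 = (1/(-29/3 - 3*256) - 274)**2 = (1/(-29/3 - 768) - 274)**2 = (1/(-2333/3) - 274)**2 = (-3/2333 - 274)**2 = (-639245/2333)**2 = 408634170025/5442889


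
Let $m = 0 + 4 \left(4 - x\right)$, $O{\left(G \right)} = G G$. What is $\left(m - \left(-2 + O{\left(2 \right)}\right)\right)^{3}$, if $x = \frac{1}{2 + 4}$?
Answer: $\frac{64000}{27} \approx 2370.4$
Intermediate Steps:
$x = \frac{1}{6} \approx 0.16667$
$O{\left(G \right)} = G^{2}$
$m = \frac{46}{3}$ ($m = 0 + 4 \left(4 - \frac{1}{6}\right) = 0 + 4 \cdot \frac{23}{6} = 0 + \frac{46}{3} = \frac{46}{3} \approx 15.333$)
$\left(m - \left(-2 + O{\left(2 \right)}\right)\right)^{3} = \left(\frac{46}{3} - \left(-2 + 2^{2}\right)\right)^{3} = \left(\frac{46}{3} - \left(-2 + 4\right)\right)^{3} = \left(\frac{46}{3} - 2\right)^{3} = \left(\frac{40}{3}\right)^{3} = \frac{64000}{27}$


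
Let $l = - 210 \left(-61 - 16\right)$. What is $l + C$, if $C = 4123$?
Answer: $20293$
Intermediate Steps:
$l = 16170$ ($l = \left(-210\right) \left(-77\right) = 16170$)
$l + C = 16170 + 4123 = 20293$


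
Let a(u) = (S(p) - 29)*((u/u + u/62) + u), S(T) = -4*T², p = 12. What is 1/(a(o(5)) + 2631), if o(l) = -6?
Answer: 31/177151 ≈ 0.00017499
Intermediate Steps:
a(u) = -605 - 38115*u/62 (a(u) = (-4*12² - 29)*((u/u + u/62) + u) = (-4*144 - 29)*((1 + u*(1/62)) + u) = (-576 - 29)*((1 + u/62) + u) = -605*(1 + 63*u/62) = -605 - 38115*u/62)
1/(a(o(5)) + 2631) = 1/((-605 - 38115/62*(-6)) + 2631) = 1/((-605 + 114345/31) + 2631) = 1/(95590/31 + 2631) = 1/(177151/31) = 31/177151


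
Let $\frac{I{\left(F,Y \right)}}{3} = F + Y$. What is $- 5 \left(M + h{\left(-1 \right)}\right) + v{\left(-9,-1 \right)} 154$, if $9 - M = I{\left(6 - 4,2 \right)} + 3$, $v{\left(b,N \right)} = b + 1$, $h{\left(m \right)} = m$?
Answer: $-1197$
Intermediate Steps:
$I{\left(F,Y \right)} = 3 F + 3 Y$ ($I{\left(F,Y \right)} = 3 \left(F + Y\right) = 3 F + 3 Y$)
$v{\left(b,N \right)} = 1 + b$
$M = -6$ ($M = 9 - \left(\left(3 \left(6 - 4\right) + 3 \cdot 2\right) + 3\right) = 9 - \left(\left(3 \left(6 - 4\right) + 6\right) + 3\right) = 9 - \left(\left(3 \cdot 2 + 6\right) + 3\right) = 9 - \left(\left(6 + 6\right) + 3\right) = 9 - \left(12 + 3\right) = 9 - 15 = -6$)
$- 5 \left(M + h{\left(-1 \right)}\right) + v{\left(-9,-1 \right)} 154 = - 5 \left(-6 - 1\right) + \left(1 - 9\right) 154 = \left(-5\right) \left(-7\right) - 1232 = 35 - 1232 = -1197$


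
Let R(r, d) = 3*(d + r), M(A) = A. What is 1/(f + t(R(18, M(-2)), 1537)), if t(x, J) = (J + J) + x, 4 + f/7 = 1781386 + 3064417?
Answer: 1/33923715 ≈ 2.9478e-8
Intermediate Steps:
f = 33920593 (f = -28 + 7*(1781386 + 3064417) = -28 + 7*4845803 = -28 + 33920621 = 33920593)
R(r, d) = 3*d + 3*r
t(x, J) = x + 2*J (t(x, J) = 2*J + x = x + 2*J)
1/(f + t(R(18, M(-2)), 1537)) = 1/(33920593 + ((3*(-2) + 3*18) + 2*1537)) = 1/(33920593 + ((-6 + 54) + 3074)) = 1/(33920593 + (48 + 3074)) = 1/(33920593 + 3122) = 1/33923715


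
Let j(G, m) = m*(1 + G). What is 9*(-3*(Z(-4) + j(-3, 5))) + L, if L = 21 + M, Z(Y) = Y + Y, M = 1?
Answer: 508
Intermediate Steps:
Z(Y) = 2*Y
L = 22 (L = 21 + 1 = 22)
9*(-3*(Z(-4) + j(-3, 5))) + L = 9*(-3*(2*(-4) + 5*(1 - 3))) + 22 = 9*(-3*(-8 + 5*(-2))) + 22 = 9*(-3*(-8 - 10)) + 22 = 9*(-3*(-18)) + 22 = 9*54 + 22 = 486 + 22 = 508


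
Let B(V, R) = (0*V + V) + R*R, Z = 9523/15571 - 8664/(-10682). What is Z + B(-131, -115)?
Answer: 1089077041749/83164711 ≈ 13095.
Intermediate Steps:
Z = 118315915/83164711 (Z = 9523*(1/15571) - 8664*(-1/10682) = 9523/15571 + 4332/5341 = 118315915/83164711 ≈ 1.4227)
B(V, R) = V + R**2 (B(V, R) = (0 + V) + R**2 = V + R**2)
Z + B(-131, -115) = 118315915/83164711 + (-131 + (-115)**2) = 118315915/83164711 + (-131 + 13225) = 118315915/83164711 + 13094 = 1089077041749/83164711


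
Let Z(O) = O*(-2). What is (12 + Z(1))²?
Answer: 100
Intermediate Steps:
Z(O) = -2*O
(12 + Z(1))² = (12 - 2*1)² = (12 - 2)² = 10² = 100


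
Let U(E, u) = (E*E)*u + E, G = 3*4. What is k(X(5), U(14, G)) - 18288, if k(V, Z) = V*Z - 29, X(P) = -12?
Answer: -46709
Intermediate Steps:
G = 12
U(E, u) = E + u*E² (U(E, u) = E²*u + E = u*E² + E = E + u*E²)
k(V, Z) = -29 + V*Z
k(X(5), U(14, G)) - 18288 = (-29 - 168*(1 + 14*12)) - 18288 = (-29 - 168*(1 + 168)) - 18288 = (-29 - 168*169) - 18288 = (-29 - 12*2366) - 18288 = (-29 - 28392) - 18288 = -28421 - 18288 = -46709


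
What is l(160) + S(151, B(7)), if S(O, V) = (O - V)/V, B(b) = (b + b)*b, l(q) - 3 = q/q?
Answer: 445/98 ≈ 4.5408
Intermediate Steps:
l(q) = 4 (l(q) = 3 + q/q = 3 + 1 = 4)
B(b) = 2*b² (B(b) = (2*b)*b = 2*b²)
S(O, V) = (O - V)/V
l(160) + S(151, B(7)) = 4 + (151 - 2*7²)/((2*7²)) = 4 + (151 - 2*49)/((2*49)) = 4 + (151 - 1*98)/98 = 4 + (151 - 98)/98 = 4 + (1/98)*53 = 4 + 53/98 = 445/98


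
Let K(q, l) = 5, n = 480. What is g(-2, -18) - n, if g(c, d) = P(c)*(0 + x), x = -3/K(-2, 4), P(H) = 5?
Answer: -483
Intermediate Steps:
x = -3/5 ≈ -0.60000
g(c, d) = -3 (g(c, d) = 5*(0 - 3/5) = 5*(-3/5) = -3)
g(-2, -18) - n = -3 - 1*480 = -3 - 480 = -483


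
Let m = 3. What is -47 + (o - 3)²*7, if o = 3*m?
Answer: 205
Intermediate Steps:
o = 9 (o = 3*3 = 9)
-47 + (o - 3)²*7 = -47 + (9 - 3)²*7 = -47 + 6²*7 = -47 + 36*7 = -47 + 252 = 205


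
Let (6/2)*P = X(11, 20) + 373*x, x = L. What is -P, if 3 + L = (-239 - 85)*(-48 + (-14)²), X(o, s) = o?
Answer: 17887204/3 ≈ 5.9624e+6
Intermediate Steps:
L = -47955 (L = -3 + (-239 - 85)*(-48 + (-14)²) = -3 - 324*(-48 + 196) = -3 - 324*148 = -3 - 47952 = -47955)
x = -47955
P = -17887204/3 (P = (11 + 373*(-47955))/3 = (11 - 17887215)/3 = (⅓)*(-17887204) = -17887204/3 ≈ -5.9624e+6)
-P = -1*(-17887204/3) = 17887204/3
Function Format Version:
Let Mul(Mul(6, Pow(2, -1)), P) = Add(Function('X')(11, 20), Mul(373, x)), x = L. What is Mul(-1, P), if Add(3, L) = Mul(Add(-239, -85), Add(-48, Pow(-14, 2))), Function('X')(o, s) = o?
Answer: Rational(17887204, 3) ≈ 5.9624e+6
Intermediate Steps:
L = -47955 (L = Add(-3, Mul(Add(-239, -85), Add(-48, Pow(-14, 2)))) = Add(-3, Mul(-324, Add(-48, 196))) = Add(-3, Mul(-324, 148)) = Add(-3, -47952) = -47955)
x = -47955
P = Rational(-17887204, 3) (P = Mul(Rational(1, 3), Add(11, Mul(373, -47955))) = Mul(Rational(1, 3), Add(11, -17887215)) = Mul(Rational(1, 3), -17887204) = Rational(-17887204, 3) ≈ -5.9624e+6)
Mul(-1, P) = Mul(-1, Rational(-17887204, 3)) = Rational(17887204, 3)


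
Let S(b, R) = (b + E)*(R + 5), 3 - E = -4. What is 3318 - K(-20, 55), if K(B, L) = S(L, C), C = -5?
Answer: 3318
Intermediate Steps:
E = 7 (E = 3 - 1*(-4) = 3 + 4 = 7)
S(b, R) = (5 + R)*(7 + b) (S(b, R) = (b + 7)*(R + 5) = (7 + b)*(5 + R) = (5 + R)*(7 + b))
K(B, L) = 0 (K(B, L) = 35 + 5*L + 7*(-5) - 5*L = 35 + 5*L - 35 - 5*L = 0)
3318 - K(-20, 55) = 3318 - 1*0 = 3318 + 0 = 3318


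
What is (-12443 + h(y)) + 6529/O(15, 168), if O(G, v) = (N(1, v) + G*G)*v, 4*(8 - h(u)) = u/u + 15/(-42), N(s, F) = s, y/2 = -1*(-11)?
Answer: -67447379/5424 ≈ -12435.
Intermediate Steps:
y = 22 (y = 2*(-1*(-11)) = 2*11 = 22)
h(u) = 439/56 (h(u) = 8 - (u/u + 15/(-42))/4 = 8 - (1 + 15*(-1/42))/4 = 8 - (1 - 5/14)/4 = 8 - ¼*9/14 = 8 - 9/56 = 439/56)
O(G, v) = v*(1 + G²) (O(G, v) = (1 + G*G)*v = (1 + G²)*v = v*(1 + G²))
(-12443 + h(y)) + 6529/O(15, 168) = (-12443 + 439/56) + 6529/((168*(1 + 15²))) = -696369/56 + 6529/((168*(1 + 225))) = -696369/56 + 6529/((168*226)) = -696369/56 + 6529/37968 = -67447379/5424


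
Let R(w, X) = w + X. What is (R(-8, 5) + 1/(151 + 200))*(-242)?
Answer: 254584/351 ≈ 725.31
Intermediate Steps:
R(w, X) = X + w
(R(-8, 5) + 1/(151 + 200))*(-242) = ((5 - 8) + 1/(151 + 200))*(-242) = (-3 + 1/351)*(-242) = -1052/351*(-242) = 254584/351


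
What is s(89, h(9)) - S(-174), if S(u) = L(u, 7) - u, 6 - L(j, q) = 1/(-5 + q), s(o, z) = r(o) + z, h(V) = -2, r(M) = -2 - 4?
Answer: -375/2 ≈ -187.50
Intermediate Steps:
r(M) = -6
s(o, z) = -6 + z
L(j, q) = 6 - 1/(-5 + q)
S(u) = 11/2 - u (S(u) = (-31 + 6*7)/(-5 + 7) - u = (-31 + 42)/2 - u = (½)*11 - u = 11/2 - u)
s(89, h(9)) - S(-174) = (-6 - 2) - (11/2 - 1*(-174)) = -8 - (11/2 + 174) = -8 - 1*359/2 = -8 - 359/2 = -375/2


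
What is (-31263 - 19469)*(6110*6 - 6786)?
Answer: -1515567768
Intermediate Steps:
(-31263 - 19469)*(6110*6 - 6786) = -50732*(36660 - 6786) = -50732*29874 = -1515567768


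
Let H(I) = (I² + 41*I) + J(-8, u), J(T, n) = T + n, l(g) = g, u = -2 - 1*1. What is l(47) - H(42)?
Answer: -3428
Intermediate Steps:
u = -3 (u = -2 - 1 = -3)
H(I) = -11 + I² + 41*I (H(I) = (I² + 41*I) + (-8 - 3) = (I² + 41*I) - 11 = -11 + I² + 41*I)
l(47) - H(42) = 47 - (-11 + 42² + 41*42) = 47 - (-11 + 1764 + 1722) = 47 - 1*3475 = 47 - 3475 = -3428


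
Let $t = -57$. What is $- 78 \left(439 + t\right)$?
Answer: $-29796$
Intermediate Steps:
$- 78 \left(439 + t\right) = - 78 \left(439 - 57\right) = \left(-78\right) 382 = -29796$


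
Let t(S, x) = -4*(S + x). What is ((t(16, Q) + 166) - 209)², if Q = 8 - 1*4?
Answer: 15129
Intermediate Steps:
Q = 4 (Q = 8 - 4 = 4)
t(S, x) = -4*S - 4*x
((t(16, Q) + 166) - 209)² = (((-4*16 - 4*4) + 166) - 209)² = (((-64 - 16) + 166) - 209)² = ((-80 + 166) - 209)² = (86 - 209)² = (-123)² = 15129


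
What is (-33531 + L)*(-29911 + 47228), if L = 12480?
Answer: -364540167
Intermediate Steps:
(-33531 + L)*(-29911 + 47228) = (-33531 + 12480)*(-29911 + 47228) = -21051*17317 = -364540167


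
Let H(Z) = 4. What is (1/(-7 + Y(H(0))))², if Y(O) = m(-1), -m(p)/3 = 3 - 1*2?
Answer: 1/100 ≈ 0.010000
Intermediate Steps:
m(p) = -3 (m(p) = -3*(3 - 1*2) = -3*(3 - 2) = -3*1 = -3)
Y(O) = -3
(1/(-7 + Y(H(0))))² = (1/(-7 - 3))² = (1/(-10))² = (-⅒)² = 1/100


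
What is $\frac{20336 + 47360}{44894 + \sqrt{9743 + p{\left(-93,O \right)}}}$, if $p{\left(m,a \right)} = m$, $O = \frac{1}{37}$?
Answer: $\frac{1519572112}{1007730793} - \frac{169240 \sqrt{386}}{1007730793} \approx 1.5046$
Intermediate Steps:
$O = \frac{1}{37} \approx 0.027027$
$\frac{20336 + 47360}{44894 + \sqrt{9743 + p{\left(-93,O \right)}}} = \frac{20336 + 47360}{44894 + \sqrt{9743 - 93}} = \frac{67696}{44894 + \sqrt{9650}} = \frac{67696}{44894 + 5 \sqrt{386}}$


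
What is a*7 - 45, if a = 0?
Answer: -45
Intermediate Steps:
a*7 - 45 = 0*7 - 45 = 0 - 45 = -45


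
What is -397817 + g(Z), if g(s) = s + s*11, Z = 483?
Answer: -392021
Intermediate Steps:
g(s) = 12*s (g(s) = s + 11*s = 12*s)
-397817 + g(Z) = -397817 + 12*483 = -397817 + 5796 = -392021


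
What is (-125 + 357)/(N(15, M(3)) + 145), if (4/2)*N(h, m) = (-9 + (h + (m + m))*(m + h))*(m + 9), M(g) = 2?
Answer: 29/234 ≈ 0.12393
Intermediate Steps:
N(h, m) = (-9 + (h + m)*(h + 2*m))*(9 + m)/2 (N(h, m) = ((-9 + (h + (m + m))*(m + h))*(m + 9))/2 = ((-9 + (h + 2*m)*(h + m))*(9 + m))/2 = ((-9 + (h + m)*(h + 2*m))*(9 + m))/2 = (-9 + (h + m)*(h + 2*m))*(9 + m)/2)
(-125 + 357)/(N(15, M(3)) + 145) = (-125 + 357)/((-81/2 + 2**3 + 9*2**2 - 9/2*2 + (9/2)*15**2 + (1/2)*2*15**2 + (3/2)*15*2**2 + (27/2)*15*2) + 145) = 232/((-81/2 + 8 + 9*4 - 9 + (9/2)*225 + (1/2)*2*225 + (3/2)*15*4 + 405) + 145) = 232/((-81/2 + 8 + 36 - 9 + 2025/2 + 225 + 90 + 405) + 145) = 232/(1727 + 145) = 232/1872 = 232*(1/1872) = 29/234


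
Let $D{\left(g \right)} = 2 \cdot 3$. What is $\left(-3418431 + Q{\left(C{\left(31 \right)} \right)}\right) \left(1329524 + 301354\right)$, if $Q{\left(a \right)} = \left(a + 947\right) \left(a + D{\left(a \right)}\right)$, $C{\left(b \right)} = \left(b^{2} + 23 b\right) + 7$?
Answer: $1655349324390$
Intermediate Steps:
$D{\left(g \right)} = 6$
$C{\left(b \right)} = 7 + b^{2} + 23 b$
$Q{\left(a \right)} = \left(6 + a\right) \left(947 + a\right)$ ($Q{\left(a \right)} = \left(a + 947\right) \left(a + 6\right) = \left(947 + a\right) \left(6 + a\right) = \left(6 + a\right) \left(947 + a\right)$)
$\left(-3418431 + Q{\left(C{\left(31 \right)} \right)}\right) \left(1329524 + 301354\right) = \left(-3418431 + \left(5682 + \left(7 + 31^{2} + 23 \cdot 31\right)^{2} + 953 \left(7 + 31^{2} + 23 \cdot 31\right)\right)\right) \left(1329524 + 301354\right) = \left(-3418431 + \left(5682 + \left(7 + 961 + 713\right)^{2} + 953 \left(7 + 961 + 713\right)\right)\right) 1630878 = \left(-3418431 + \left(5682 + 1681^{2} + 953 \cdot 1681\right)\right) 1630878 = \left(-3418431 + \left(5682 + 2825761 + 1601993\right)\right) 1630878 = \left(-3418431 + 4433436\right) 1630878 = 1015005 \cdot 1630878 = 1655349324390$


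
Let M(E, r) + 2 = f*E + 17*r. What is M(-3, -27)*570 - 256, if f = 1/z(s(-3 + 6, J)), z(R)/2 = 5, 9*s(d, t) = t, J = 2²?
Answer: -263197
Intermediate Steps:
J = 4
s(d, t) = t/9
z(R) = 10 (z(R) = 2*5 = 10)
f = ⅒ (f = 1/10 = ⅒ ≈ 0.10000)
M(E, r) = -2 + 17*r + E/10 (M(E, r) = -2 + (E/10 + 17*r) = -2 + (17*r + E/10) = -2 + 17*r + E/10)
M(-3, -27)*570 - 256 = (-2 + 17*(-27) + (⅒)*(-3))*570 - 256 = (-2 - 459 - 3/10)*570 - 256 = -4613/10*570 - 256 = -262941 - 256 = -263197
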